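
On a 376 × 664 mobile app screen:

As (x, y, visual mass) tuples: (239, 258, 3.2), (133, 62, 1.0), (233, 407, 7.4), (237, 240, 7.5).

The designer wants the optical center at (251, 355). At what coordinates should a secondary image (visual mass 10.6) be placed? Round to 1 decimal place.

With the secondary image, Σw becomes 3.2 + 1.0 + 7.4 + 7.5 + 10.6 = 29.7.
x: need Σw·x = 29.7·251 = 7454.7. Existing = 3.2·239 + 1.0·133 + 7.4·233 + 7.5·237 = 4399.5. Remainder 3055.2 / 10.6 ≈ 288.23.
y: need Σw·y = 29.7·355 = 10543.5. Existing = 3.2·258 + 1.0·62 + 7.4·407 + 7.5·240 = 5699.4. Remainder 4844.1 / 10.6 ≈ 456.99.

(288.2, 457.0)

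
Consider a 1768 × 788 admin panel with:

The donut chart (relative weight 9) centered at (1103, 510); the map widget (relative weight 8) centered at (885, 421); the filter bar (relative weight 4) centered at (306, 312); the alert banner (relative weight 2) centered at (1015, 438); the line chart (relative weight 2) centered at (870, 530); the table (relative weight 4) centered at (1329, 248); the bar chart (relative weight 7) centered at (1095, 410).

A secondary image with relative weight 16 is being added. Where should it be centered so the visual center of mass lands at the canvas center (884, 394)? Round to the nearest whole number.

(687, 343)

After adding the secondary image, total weight = 9 + 8 + 4 + 2 + 2 + 4 + 7 + 16 = 52.
x: need Σw·x = 52·884 = 45968. Existing = 9·1103 + 8·885 + 4·306 + 2·1015 + 2·870 + 4·1329 + 7·1095 = 34982. Remainder 10986 / 16 ≈ 686.62.
y: need Σw·y = 52·394 = 20488. Existing = 9·510 + 8·421 + 4·312 + 2·438 + 2·530 + 4·248 + 7·410 = 15004. Remainder 5484 / 16 ≈ 342.75.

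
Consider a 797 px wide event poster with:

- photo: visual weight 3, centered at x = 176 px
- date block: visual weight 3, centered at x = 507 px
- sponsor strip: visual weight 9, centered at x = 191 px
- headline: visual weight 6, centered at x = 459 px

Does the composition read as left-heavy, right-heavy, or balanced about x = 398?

Total weight = 3 + 3 + 9 + 6 = 21.
Σw·x = 3·176 + 3·507 + 9·191 + 6·459 = 6522, so x̄ = 6522/21 ≈ 310.57.
310.6 lies left of the midline 398, so the layout is left-heavy.

left-heavy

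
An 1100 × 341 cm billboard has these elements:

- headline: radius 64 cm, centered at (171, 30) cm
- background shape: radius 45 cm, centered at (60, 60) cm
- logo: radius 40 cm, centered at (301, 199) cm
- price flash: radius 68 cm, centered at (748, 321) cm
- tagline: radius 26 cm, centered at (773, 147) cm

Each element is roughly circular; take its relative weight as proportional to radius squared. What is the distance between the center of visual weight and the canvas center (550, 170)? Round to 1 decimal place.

≈ 144.2 cm

Weights ∝ r²: headline 64² = 4096, background shape 45² = 2025, logo 40² = 1600, price flash 68² = 4624, tagline 26² = 676; Σw = 13021.
x-moment: 4096·171 + 2025·60 + 1600·301 + 4624·748 + 676·773 = 5284816; centroid 5284816/13021 ≈ 405.87.
y-moment: 4096·30 + 2025·60 + 1600·199 + 4624·321 + 676·147 = 2146456; centroid 2146456/13021 ≈ 164.85.
Offset from (550, 170): Δx ≈ -144.13, Δy ≈ -5.15; distance = √(Δx² + Δy²) ≈ 144.22.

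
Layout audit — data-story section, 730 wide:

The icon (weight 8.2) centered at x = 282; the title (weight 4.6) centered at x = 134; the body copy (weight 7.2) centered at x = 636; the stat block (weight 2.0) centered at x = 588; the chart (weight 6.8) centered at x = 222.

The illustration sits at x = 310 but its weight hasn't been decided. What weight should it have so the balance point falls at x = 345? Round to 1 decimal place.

w ≈ 7.4

Fixed elements: Σw = 8.2 + 4.6 + 7.2 + 2.0 + 6.8 = 28.8, Σw·x = 8.2·282 + 4.6·134 + 7.2·636 + 2.0·588 + 6.8·222 = 10193.6.
For the centroid to hit 345: (10193.6 + w·310) / (28.8 + w) = 345.
Rearranging, w·(310 − 345) = 345·28.8 − 10193.6 = -257.6, so w ≈ -257.6/-35 = 7.36.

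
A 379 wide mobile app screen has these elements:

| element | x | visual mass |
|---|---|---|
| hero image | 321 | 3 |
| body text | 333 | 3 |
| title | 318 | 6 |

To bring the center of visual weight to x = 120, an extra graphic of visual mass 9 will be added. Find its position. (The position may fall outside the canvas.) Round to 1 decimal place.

With the extra graphic, Σw becomes 3 + 3 + 6 + 9 = 21.
x: need Σw·x = 21·120 = 2520. Existing = 3·321 + 3·333 + 6·318 = 3870. Remainder -1350 / 9 ≈ -150.00.

x ≈ -150.0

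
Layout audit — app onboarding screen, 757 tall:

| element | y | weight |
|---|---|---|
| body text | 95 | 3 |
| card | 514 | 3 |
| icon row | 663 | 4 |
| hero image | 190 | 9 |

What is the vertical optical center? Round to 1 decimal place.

y ≈ 325.7

Total weight = 3 + 3 + 4 + 9 = 19.
y: (3·95 + 3·514 + 4·663 + 9·190) / 19 = 6189 / 19 ≈ 325.74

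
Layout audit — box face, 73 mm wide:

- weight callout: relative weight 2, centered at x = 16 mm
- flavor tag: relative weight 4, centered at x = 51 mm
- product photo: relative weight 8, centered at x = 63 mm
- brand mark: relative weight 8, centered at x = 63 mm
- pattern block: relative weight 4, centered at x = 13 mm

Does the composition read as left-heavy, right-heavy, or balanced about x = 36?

Total weight = 2 + 4 + 8 + 8 + 4 = 26.
x-moment: 2·16 + 4·51 + 8·63 + 8·63 + 4·13 = 1296; centroid 1296/26 ≈ 49.85.
49.8 vs midline 36 → right-heavy.

right-heavy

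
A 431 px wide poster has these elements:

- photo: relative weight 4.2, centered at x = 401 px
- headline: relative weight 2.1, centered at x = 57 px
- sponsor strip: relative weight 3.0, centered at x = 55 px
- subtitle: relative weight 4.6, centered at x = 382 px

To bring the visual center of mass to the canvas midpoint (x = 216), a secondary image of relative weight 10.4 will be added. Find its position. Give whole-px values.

New total weight: (4.2 + 2.1 + 3.0 + 4.6) + 10.4 = 24.3.
x: need Σw·x = 24.3·216 = 5248.8. Existing = 4.2·401 + 2.1·57 + 3.0·55 + 4.6·382 = 3726.1. Remainder 1522.7 / 10.4 ≈ 146.41.

x ≈ 146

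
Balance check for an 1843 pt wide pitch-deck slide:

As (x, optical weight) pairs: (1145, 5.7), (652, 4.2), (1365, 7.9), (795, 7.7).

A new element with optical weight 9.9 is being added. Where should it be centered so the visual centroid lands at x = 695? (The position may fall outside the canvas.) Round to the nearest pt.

x ≈ -158

After adding the new element, total weight = 5.7 + 4.2 + 7.9 + 7.7 + 9.9 = 35.4.
Along x: (26169.9 + 9.9·x) / 35.4 = 695 (existing moment 5.7·1145 + 4.2·652 + 7.9·1365 + 7.7·795 = 26169.9) ⇒ x = (24603.0 − 26169.9) / 9.9 ≈ -158.27.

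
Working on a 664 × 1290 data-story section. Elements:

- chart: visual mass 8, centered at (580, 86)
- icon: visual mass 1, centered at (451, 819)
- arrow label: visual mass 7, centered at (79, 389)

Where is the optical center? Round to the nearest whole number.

Σw = 8 + 1 + 7 = 16.
x-moment: 8·580 + 1·451 + 7·79 = 5644; centroid 5644/16 ≈ 352.75.
y-moment: 8·86 + 1·819 + 7·389 = 4230; centroid 4230/16 ≈ 264.38.

(353, 264)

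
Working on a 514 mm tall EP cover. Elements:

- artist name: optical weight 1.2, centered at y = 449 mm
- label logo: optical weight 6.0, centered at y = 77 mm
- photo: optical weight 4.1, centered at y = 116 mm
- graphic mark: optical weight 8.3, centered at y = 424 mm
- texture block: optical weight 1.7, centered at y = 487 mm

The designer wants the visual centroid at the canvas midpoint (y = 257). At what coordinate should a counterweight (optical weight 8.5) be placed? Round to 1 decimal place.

y ≈ 215.9

With the counterweight, Σw becomes 1.2 + 6.0 + 4.1 + 8.3 + 1.7 + 8.5 = 29.8.
y: need Σw·y = 29.8·257 = 7658.6. Existing = 1.2·449 + 6.0·77 + 4.1·116 + 8.3·424 + 1.7·487 = 5823.5. Remainder 1835.1 / 8.5 ≈ 215.89.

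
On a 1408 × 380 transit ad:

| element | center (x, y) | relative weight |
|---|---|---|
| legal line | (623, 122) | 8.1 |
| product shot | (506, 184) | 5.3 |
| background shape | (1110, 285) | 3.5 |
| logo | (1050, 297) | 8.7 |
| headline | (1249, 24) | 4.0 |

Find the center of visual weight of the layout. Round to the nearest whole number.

Weights sum to 8.1 + 5.3 + 3.5 + 8.7 + 4.0 = 29.6.
x-moment: 8.1·623 + 5.3·506 + 3.5·1110 + 8.7·1050 + 4.0·1249 = 25744.1; centroid 25744.1/29.6 ≈ 869.73.
y-moment: 8.1·122 + 5.3·184 + 3.5·285 + 8.7·297 + 4.0·24 = 5640.8; centroid 5640.8/29.6 ≈ 190.57.

(870, 191)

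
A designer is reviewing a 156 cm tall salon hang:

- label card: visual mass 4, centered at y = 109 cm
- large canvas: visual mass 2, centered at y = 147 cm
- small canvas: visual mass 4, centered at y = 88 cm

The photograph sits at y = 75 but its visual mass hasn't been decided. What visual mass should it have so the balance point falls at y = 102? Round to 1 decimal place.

Existing Σw = 10 (4 + 2 + 4); existing moment 4·109 + 2·147 + 4·88 = 1082.
Set Σw·y/Σw = 102: (1082 + 75w) = 102·(10 + w).
So w = (102·10 − 1082)/(75 − 102) = -62/-27 ≈ 2.30.

w ≈ 2.3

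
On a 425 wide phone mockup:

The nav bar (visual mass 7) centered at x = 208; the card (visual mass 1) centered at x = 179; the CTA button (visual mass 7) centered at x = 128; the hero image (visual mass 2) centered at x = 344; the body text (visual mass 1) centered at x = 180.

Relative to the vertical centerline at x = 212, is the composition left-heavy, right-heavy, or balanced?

left-heavy

Total weight = 7 + 1 + 7 + 2 + 1 = 18.
x: (7·208 + 1·179 + 7·128 + 2·344 + 1·180) / 18 = 3399 / 18 ≈ 188.83
188.8 lies left of the midline 212, so the layout is left-heavy.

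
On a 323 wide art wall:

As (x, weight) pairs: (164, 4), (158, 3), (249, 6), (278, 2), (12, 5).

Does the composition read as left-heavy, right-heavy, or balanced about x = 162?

balanced

Σw = 4 + 3 + 6 + 2 + 5 = 20.
x: (4·164 + 3·158 + 6·249 + 2·278 + 5·12) / 20 = 3240 / 20 ≈ 162.00
The centroid 162.00 matches the midline at 162, so the layout is balanced.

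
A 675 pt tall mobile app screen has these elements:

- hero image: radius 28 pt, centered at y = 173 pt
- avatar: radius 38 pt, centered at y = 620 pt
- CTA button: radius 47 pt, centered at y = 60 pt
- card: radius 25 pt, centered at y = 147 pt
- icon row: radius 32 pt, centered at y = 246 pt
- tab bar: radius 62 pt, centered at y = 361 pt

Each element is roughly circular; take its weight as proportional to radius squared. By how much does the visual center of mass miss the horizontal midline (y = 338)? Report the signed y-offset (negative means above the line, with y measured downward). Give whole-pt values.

≈ -46 pt

r² weights: hero image 28² = 784, avatar 38² = 1444, CTA button 47² = 2209, card 25² = 625, icon row 32² = 1024, tab bar 62² = 3844. Total = 9930.
y-moment: 784·173 + 1444·620 + 2209·60 + 625·147 + 1024·246 + 3844·361 = 2894915; centroid 2894915/9930 ≈ 291.53.
Against y = 338, that's 291.53 − 338 = -46.47.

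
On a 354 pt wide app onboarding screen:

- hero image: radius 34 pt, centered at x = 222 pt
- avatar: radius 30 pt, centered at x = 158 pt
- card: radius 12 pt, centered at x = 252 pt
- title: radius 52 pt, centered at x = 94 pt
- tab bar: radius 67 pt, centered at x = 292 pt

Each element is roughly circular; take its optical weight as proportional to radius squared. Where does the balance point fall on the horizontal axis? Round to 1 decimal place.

r² weights: hero image 34² = 1156, avatar 30² = 900, card 12² = 144, title 52² = 2704, tab bar 67² = 4489. Total = 9393.
Σw·x = 1156·222 + 900·158 + 144·252 + 2704·94 + 4489·292 = 2000084, so x̄ = 2000084/9393 ≈ 212.93.

x ≈ 212.9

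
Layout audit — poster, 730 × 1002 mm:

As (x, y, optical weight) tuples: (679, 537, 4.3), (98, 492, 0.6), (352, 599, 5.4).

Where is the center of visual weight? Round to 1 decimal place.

Total weight = 4.3 + 0.6 + 5.4 = 10.3.
x: (4.3·679 + 0.6·98 + 5.4·352) / 10.3 = 4879.3 / 10.3 ≈ 473.72
y: (4.3·537 + 0.6·492 + 5.4·599) / 10.3 = 5838.9 / 10.3 ≈ 566.88

(473.7, 566.9)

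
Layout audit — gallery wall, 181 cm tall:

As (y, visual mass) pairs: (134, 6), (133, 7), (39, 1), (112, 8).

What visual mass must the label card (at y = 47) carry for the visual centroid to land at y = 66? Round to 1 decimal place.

Known weights sum to 6 + 7 + 1 + 8 = 22; their moment is 6·134 + 7·133 + 1·39 + 8·112 = 2670.
Balance at y = 66 requires (2670 + w·47) / (22 + w) = 66.
Rearranging, w·(47 − 66) = 66·22 − 2670 = -1218, so w ≈ -1218/-19 = 64.11.

w ≈ 64.1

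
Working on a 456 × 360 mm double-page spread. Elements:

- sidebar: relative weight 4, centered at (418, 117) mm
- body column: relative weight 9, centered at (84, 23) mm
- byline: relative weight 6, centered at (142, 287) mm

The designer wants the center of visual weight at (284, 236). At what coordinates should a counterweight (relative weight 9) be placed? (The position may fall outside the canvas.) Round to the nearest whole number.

After adding the counterweight, total weight = 4 + 9 + 6 + 9 = 28.
Along x: (3280 + 9·x) / 28 = 284 (existing moment 4·418 + 9·84 + 6·142 = 3280) ⇒ x = (7952 − 3280) / 9 ≈ 519.11.
Along y: (2397 + 9·y) / 28 = 236 (existing moment 4·117 + 9·23 + 6·287 = 2397) ⇒ y = (6608 − 2397) / 9 ≈ 467.89.

(519, 468)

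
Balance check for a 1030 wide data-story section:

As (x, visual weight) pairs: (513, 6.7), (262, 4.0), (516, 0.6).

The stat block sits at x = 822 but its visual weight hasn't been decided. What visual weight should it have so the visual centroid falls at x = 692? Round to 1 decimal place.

w ≈ 23.3

Fixed elements: Σw = 6.7 + 4.0 + 0.6 = 11.3, Σw·x = 6.7·513 + 4.0·262 + 0.6·516 = 4794.7.
For the centroid to hit 692: (4794.7 + w·822) / (11.3 + w) = 692.
So w = (692·11.3 − 4794.7)/(822 − 692) = 3024.9/130 ≈ 23.27.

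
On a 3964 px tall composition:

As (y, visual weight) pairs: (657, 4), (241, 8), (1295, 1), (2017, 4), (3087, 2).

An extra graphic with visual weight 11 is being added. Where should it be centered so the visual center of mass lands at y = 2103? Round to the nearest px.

New total weight: (4 + 8 + 1 + 4 + 2) + 11 = 30.
y: target moment 30×2103 = 63090; current 4·657 + 8·241 + 1·1295 + 4·2017 + 2·3087 = 20093; the extra graphic supplies 42997, so y = 42997/11 ≈ 3908.82.

y ≈ 3909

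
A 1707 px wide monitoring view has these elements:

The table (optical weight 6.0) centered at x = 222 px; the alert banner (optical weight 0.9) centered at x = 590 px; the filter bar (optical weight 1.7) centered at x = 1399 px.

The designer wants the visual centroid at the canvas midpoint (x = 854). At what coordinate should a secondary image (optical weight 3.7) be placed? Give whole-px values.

x ≈ 1693

With the secondary image, Σw becomes 6.0 + 0.9 + 1.7 + 3.7 = 12.3.
Along x: (4241.3 + 3.7·x) / 12.3 = 854 (existing moment 6.0·222 + 0.9·590 + 1.7·1399 = 4241.3) ⇒ x = (10504.2 − 4241.3) / 3.7 ≈ 1692.68.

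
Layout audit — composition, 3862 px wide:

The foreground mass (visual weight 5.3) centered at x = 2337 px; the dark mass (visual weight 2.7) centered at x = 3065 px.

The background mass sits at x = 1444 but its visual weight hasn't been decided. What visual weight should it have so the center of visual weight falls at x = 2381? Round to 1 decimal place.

w ≈ 1.7

Known weights sum to 5.3 + 2.7 = 8.0; their moment is 5.3·2337 + 2.7·3065 = 20661.6.
Balance at x = 2381 requires (20661.6 + w·1444) / (8.0 + w) = 2381.
So w = (2381·8.0 − 20661.6)/(1444 − 2381) = -1613.6/-937 ≈ 1.72.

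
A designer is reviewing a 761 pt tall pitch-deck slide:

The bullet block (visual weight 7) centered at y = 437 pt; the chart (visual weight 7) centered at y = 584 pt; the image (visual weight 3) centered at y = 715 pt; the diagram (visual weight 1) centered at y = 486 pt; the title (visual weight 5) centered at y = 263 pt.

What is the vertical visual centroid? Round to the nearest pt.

y ≈ 482

Weights sum to 7 + 7 + 3 + 1 + 5 = 23.
y-moment: 7·437 + 7·584 + 3·715 + 1·486 + 5·263 = 11093; centroid 11093/23 ≈ 482.30.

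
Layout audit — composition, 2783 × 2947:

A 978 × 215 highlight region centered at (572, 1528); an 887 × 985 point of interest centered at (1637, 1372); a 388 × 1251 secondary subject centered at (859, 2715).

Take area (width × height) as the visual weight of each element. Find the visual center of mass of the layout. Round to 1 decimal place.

Areas: highlight region 978·215 = 210270, point of interest 887·985 = 873695, secondary subject 388·1251 = 485388. Total weight = 1569353.
Σw·x = 210270·572 + 873695·1637 + 485388·859 = 1967461447, so x̄ = 1967461447/1569353 ≈ 1253.68.
Σw·y = 210270·1528 + 873695·1372 + 485388·2715 = 2837830520, so ȳ = 2837830520/1569353 ≈ 1808.28.

(1253.7, 1808.3)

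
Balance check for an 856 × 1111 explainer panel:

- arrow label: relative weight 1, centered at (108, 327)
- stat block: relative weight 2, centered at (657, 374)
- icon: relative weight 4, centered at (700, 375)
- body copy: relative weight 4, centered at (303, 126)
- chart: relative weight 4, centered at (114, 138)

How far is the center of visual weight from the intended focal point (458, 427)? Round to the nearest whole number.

≈ 196

Weights sum to 1 + 2 + 4 + 4 + 4 = 15.
x-moment: 1·108 + 2·657 + 4·700 + 4·303 + 4·114 = 5890; centroid 5890/15 ≈ 392.67.
y-moment: 1·327 + 2·374 + 4·375 + 4·126 + 4·138 = 3631; centroid 3631/15 ≈ 242.07.
Offset from (458, 427): Δx ≈ -65.33, Δy ≈ -184.93; distance = √(Δx² + Δy²) ≈ 196.13.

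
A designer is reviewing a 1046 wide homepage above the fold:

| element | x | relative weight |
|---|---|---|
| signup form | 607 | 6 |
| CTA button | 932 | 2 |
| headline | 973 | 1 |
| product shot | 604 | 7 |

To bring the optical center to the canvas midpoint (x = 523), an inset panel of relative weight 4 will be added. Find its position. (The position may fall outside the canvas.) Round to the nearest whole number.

x ≈ -62

New total weight: (6 + 2 + 1 + 7) + 4 = 20.
x: target moment 20×523 = 10460; current 6·607 + 2·932 + 1·973 + 7·604 = 10707; the inset panel supplies -247, so x = -247/4 ≈ -61.75.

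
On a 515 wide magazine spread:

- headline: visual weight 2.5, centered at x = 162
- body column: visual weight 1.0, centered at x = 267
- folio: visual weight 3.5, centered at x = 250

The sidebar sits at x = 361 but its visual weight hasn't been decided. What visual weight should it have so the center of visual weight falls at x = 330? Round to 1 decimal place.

Fixed elements: Σw = 2.5 + 1.0 + 3.5 = 7.0, Σw·x = 2.5·162 + 1.0·267 + 3.5·250 = 1547.0.
Balance at x = 330 requires (1547.0 + w·361) / (7.0 + w) = 330.
Rearranging, w·(361 − 330) = 330·7.0 − 1547.0 = 763.0, so w ≈ 763.0/31 = 24.61.

w ≈ 24.6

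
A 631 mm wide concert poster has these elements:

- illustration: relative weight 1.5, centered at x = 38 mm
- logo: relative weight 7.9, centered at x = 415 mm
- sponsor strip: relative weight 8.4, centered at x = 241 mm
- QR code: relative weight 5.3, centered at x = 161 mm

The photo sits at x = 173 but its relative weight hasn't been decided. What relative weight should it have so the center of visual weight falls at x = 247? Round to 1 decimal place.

Fixed elements: Σw = 1.5 + 7.9 + 8.4 + 5.3 = 23.1, Σw·x = 1.5·38 + 7.9·415 + 8.4·241 + 5.3·161 = 6213.2.
Set Σw·x/Σw = 247: (6213.2 + 173w) = 247·(23.1 + w).
Solving: w = (247·23.1 − 6213.2) / (173 − 247) = -507.5 / -74 ≈ 6.86.

w ≈ 6.9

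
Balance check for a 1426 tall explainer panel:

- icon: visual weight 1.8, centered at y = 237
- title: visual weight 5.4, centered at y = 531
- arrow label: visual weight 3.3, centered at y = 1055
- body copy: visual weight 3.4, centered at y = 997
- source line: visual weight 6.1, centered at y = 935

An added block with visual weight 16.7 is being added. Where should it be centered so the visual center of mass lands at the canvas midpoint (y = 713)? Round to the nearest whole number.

After adding the added block, total weight = 1.8 + 5.4 + 3.3 + 3.4 + 6.1 + 16.7 = 36.7.
y: target moment 36.7×713 = 26167.1; current 1.8·237 + 5.4·531 + 3.3·1055 + 3.4·997 + 6.1·935 = 15868.8; the added block supplies 10298.3, so y = 10298.3/16.7 ≈ 616.66.

y ≈ 617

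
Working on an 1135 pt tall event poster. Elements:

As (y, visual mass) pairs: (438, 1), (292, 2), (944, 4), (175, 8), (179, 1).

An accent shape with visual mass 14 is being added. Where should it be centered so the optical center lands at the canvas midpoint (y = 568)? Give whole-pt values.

With the accent shape, Σw becomes 1 + 2 + 4 + 8 + 1 + 14 = 30.
y: target moment 30×568 = 17040; current 1·438 + 2·292 + 4·944 + 8·175 + 1·179 = 6377; the accent shape supplies 10663, so y = 10663/14 ≈ 761.64.

y ≈ 762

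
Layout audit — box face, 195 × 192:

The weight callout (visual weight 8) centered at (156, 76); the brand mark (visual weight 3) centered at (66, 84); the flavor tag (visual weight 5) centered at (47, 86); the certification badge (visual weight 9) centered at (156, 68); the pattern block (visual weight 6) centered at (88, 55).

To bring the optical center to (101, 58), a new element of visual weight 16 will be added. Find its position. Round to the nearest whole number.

(71, 31)

After adding the new element, total weight = 8 + 3 + 5 + 9 + 6 + 16 = 47.
x: target moment 47×101 = 4747; current 8·156 + 3·66 + 5·47 + 9·156 + 6·88 = 3613; the new element supplies 1134, so x = 1134/16 ≈ 70.88.
y: target moment 47×58 = 2726; current 8·76 + 3·84 + 5·86 + 9·68 + 6·55 = 2232; the new element supplies 494, so y = 494/16 ≈ 30.88.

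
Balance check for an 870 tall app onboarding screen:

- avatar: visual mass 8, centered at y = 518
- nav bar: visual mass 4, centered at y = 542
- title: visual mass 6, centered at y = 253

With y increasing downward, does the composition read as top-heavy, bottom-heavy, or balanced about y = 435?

Σw = 8 + 4 + 6 = 18.
y: (8·518 + 4·542 + 6·253) / 18 = 7830 / 18 ≈ 435.00
That equals the midline 435 — balanced.

balanced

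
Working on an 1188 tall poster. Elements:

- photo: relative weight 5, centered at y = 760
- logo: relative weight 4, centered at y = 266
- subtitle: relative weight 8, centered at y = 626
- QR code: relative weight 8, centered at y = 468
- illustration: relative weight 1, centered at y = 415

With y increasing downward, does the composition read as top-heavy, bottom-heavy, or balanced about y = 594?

top-heavy

Total weight = 5 + 4 + 8 + 8 + 1 = 26.
y-moment: 5·760 + 4·266 + 8·626 + 8·468 + 1·415 = 14031; centroid 14031/26 ≈ 539.65.
539.7 vs midline 594 → top-heavy.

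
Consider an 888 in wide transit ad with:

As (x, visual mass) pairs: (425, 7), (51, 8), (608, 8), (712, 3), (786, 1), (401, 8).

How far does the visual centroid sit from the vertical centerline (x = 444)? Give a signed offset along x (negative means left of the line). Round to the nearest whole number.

≈ -33 in

Total weight = 7 + 8 + 8 + 3 + 1 + 8 = 35.
x: (7·425 + 8·51 + 8·608 + 3·712 + 1·786 + 8·401) / 35 = 14377 / 35 ≈ 410.77
Against x = 444, that's 410.77 − 444 = -33.23.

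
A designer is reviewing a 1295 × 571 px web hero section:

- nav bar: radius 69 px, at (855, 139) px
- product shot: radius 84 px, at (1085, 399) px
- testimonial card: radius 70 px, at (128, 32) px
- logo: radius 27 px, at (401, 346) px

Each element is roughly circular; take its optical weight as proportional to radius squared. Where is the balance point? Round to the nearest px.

(725, 223)

Weights ∝ r²: nav bar 69² = 4761, product shot 84² = 7056, testimonial card 70² = 4900, logo 27² = 729; Σw = 17446.
x: (4761·855 + 7056·1085 + 4900·128 + 729·401) / 17446 = 12645944 / 17446 ≈ 724.86
y: (4761·139 + 7056·399 + 4900·32 + 729·346) / 17446 = 3886157 / 17446 ≈ 222.75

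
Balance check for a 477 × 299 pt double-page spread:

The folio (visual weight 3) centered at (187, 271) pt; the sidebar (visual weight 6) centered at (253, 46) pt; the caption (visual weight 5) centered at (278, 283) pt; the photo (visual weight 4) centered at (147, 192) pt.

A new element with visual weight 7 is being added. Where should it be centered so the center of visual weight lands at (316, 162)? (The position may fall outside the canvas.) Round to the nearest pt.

With the new element, Σw becomes 3 + 6 + 5 + 4 + 7 = 25.
x: target moment 25×316 = 7900; current 3·187 + 6·253 + 5·278 + 4·147 = 4057; the new element supplies 3843, so x = 3843/7 ≈ 549.00.
y: target moment 25×162 = 4050; current 3·271 + 6·46 + 5·283 + 4·192 = 3272; the new element supplies 778, so y = 778/7 ≈ 111.14.

(549, 111)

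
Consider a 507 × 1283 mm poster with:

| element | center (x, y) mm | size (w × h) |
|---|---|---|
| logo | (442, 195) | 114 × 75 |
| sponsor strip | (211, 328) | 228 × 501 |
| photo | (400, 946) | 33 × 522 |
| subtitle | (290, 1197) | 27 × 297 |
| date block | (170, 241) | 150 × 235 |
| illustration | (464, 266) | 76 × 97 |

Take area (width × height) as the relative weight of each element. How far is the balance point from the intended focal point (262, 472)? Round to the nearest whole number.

Areas: logo 114·75 = 8550, sponsor strip 228·501 = 114228, photo 33·522 = 17226, subtitle 27·297 = 8019, date block 150·235 = 35250, illustration 76·97 = 7372. Total weight = 190645.
Σw·x = 8550·442 + 114228·211 + 17226·400 + 8019·290 + 35250·170 + 7372·464 = 46510226, so x̄ = 46510226/190645 ≈ 243.96.
Σw·y = 8550·195 + 114228·328 + 17226·946 + 8019·1197 + 35250·241 + 7372·266 = 75484775, so ȳ = 75484775/190645 ≈ 395.94.
Offset from (262, 472): Δx ≈ -18.04, Δy ≈ -76.06; distance = √(Δx² + Δy²) ≈ 78.17.

≈ 78 mm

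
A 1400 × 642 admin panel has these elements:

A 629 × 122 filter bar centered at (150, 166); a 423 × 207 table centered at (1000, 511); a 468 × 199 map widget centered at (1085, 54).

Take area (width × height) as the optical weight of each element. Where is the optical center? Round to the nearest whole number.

(777, 243)

Taking area as weight: filter bar 629·122 = 76738, table 423·207 = 87561, map widget 468·199 = 93132. Sum 257431.
x-moment: 76738·150 + 87561·1000 + 93132·1085 = 200119920; centroid 200119920/257431 ≈ 777.37.
y-moment: 76738·166 + 87561·511 + 93132·54 = 62511307; centroid 62511307/257431 ≈ 242.83.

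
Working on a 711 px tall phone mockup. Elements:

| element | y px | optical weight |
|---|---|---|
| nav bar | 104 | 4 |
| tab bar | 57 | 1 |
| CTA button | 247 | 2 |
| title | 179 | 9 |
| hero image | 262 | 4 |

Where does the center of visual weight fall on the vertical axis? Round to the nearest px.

Total weight = 4 + 1 + 2 + 9 + 4 = 20.
y-moment: 4·104 + 1·57 + 2·247 + 9·179 + 4·262 = 3626; centroid 3626/20 ≈ 181.30.

y ≈ 181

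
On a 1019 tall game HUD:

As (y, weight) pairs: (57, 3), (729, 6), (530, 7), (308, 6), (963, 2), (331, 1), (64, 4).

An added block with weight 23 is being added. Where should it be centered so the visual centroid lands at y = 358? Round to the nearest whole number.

New total weight: (3 + 6 + 7 + 6 + 2 + 1 + 4) + 23 = 52.
y: need Σw·y = 52·358 = 18616. Existing = 3·57 + 6·729 + 7·530 + 6·308 + 2·963 + 1·331 + 4·64 = 12616. Remainder 6000 / 23 ≈ 260.87.

y ≈ 261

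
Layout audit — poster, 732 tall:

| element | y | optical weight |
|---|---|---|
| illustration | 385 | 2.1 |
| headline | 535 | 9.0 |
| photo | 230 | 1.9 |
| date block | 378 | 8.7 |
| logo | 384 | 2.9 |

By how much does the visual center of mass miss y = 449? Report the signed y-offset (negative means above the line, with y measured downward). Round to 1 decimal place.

Weights sum to 2.1 + 9.0 + 1.9 + 8.7 + 2.9 = 24.6.
y: (2.1·385 + 9.0·535 + 1.9·230 + 8.7·378 + 2.9·384) / 24.6 = 10462.7 / 24.6 ≈ 425.31
Offset from y = 449: 425.31 − 449 ≈ -23.69.

≈ -23.7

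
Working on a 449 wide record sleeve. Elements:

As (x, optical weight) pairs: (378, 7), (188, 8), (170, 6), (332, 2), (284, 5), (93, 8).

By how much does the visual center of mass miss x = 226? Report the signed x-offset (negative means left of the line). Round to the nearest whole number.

Weights sum to 7 + 8 + 6 + 2 + 5 + 8 = 36.
x: moment 7998 / weight 36 ≈ 222.17
Offset from x = 226: 222.17 − 226 ≈ -3.83.

≈ -4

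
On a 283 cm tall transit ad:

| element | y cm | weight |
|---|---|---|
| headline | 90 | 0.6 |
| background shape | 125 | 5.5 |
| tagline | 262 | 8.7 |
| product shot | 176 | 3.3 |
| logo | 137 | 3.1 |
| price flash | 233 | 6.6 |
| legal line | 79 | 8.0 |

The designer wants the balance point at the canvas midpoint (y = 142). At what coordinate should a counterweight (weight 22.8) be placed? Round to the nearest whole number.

New total weight: (0.6 + 5.5 + 8.7 + 3.3 + 3.1 + 6.6 + 8.0) + 22.8 = 58.6.
Along y: (6196.2 + 22.8·y) / 58.6 = 142 (existing moment 0.6·90 + 5.5·125 + 8.7·262 + 3.3·176 + 3.1·137 + 6.6·233 + 8.0·79 = 6196.2) ⇒ y = (8321.2 − 6196.2) / 22.8 ≈ 93.20.

y ≈ 93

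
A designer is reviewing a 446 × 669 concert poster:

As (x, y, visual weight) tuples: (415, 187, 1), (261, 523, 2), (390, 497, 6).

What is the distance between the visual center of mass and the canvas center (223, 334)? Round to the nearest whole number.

≈ 195

Total weight = 1 + 2 + 6 = 9.
Σw·x = 1·415 + 2·261 + 6·390 = 3277, so x̄ = 3277/9 ≈ 364.11.
Σw·y = 1·187 + 2·523 + 6·497 = 4215, so ȳ = 4215/9 ≈ 468.33.
Relative to (223, 334): Δ = (141.11, 134.33); |Δ| = √(141.11² + 134.33²) ≈ 194.83.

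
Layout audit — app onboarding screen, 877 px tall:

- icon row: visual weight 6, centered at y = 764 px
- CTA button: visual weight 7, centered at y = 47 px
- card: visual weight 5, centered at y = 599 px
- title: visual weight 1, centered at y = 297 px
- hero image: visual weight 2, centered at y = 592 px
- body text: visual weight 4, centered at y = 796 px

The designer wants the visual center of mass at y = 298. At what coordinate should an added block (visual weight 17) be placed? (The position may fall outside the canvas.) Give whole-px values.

y ≈ -3

With the added block, Σw becomes 6 + 7 + 5 + 1 + 2 + 4 + 17 = 42.
y: need Σw·y = 42·298 = 12516. Existing = 6·764 + 7·47 + 5·599 + 1·297 + 2·592 + 4·796 = 12573. Remainder -57 / 17 ≈ -3.35.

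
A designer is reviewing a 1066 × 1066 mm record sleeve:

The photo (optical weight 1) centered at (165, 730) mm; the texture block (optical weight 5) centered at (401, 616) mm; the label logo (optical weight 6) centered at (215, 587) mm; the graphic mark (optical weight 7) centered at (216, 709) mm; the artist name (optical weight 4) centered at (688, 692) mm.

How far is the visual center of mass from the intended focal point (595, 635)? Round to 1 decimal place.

≈ 259.9 mm

Total weight = 1 + 5 + 6 + 7 + 4 = 23.
Σw·x = 1·165 + 5·401 + 6·215 + 7·216 + 4·688 = 7724, so x̄ = 7724/23 ≈ 335.83.
Σw·y = 1·730 + 5·616 + 6·587 + 7·709 + 4·692 = 15063, so ȳ = 15063/23 ≈ 654.91.
Offset from (595, 635): Δx ≈ -259.17, Δy ≈ 19.91; distance = √(Δx² + Δy²) ≈ 259.94.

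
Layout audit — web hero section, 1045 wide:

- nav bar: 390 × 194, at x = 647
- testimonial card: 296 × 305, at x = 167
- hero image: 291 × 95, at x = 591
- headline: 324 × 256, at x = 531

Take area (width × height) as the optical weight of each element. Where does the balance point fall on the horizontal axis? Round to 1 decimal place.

x ≈ 449.9

Areas → weights: nav bar 390·194 = 75660, testimonial card 296·305 = 90280, hero image 291·95 = 27645, headline 324·256 = 82944; Σw = 276529.
x: (75660·647 + 90280·167 + 27645·591 + 82944·531) / 276529 = 124410239 / 276529 ≈ 449.90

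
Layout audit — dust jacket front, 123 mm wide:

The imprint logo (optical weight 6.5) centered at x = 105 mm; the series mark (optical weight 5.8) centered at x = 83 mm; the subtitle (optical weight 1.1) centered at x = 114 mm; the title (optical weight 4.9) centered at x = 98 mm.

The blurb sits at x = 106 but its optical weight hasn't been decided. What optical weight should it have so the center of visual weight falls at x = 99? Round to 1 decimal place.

Known weights sum to 6.5 + 5.8 + 1.1 + 4.9 = 18.3; their moment is 6.5·105 + 5.8·83 + 1.1·114 + 4.9·98 = 1769.5.
Set Σw·x/Σw = 99: (1769.5 + 106w) = 99·(18.3 + w).
Solving: w = (99·18.3 − 1769.5) / (106 − 99) = 42.2 / 7 ≈ 6.03.

w ≈ 6.0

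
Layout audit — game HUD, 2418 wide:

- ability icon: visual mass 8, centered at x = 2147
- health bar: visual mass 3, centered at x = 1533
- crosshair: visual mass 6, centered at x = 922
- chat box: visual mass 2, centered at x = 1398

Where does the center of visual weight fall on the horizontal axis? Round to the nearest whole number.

Weights sum to 8 + 3 + 6 + 2 = 19.
Σw·x = 8·2147 + 3·1533 + 6·922 + 2·1398 = 30103, so x̄ = 30103/19 ≈ 1584.37.

x ≈ 1584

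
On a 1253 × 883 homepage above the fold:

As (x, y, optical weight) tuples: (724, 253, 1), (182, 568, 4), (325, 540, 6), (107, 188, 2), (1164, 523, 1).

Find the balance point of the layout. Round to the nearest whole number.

(341, 476)

Weights sum to 1 + 4 + 6 + 2 + 1 = 14.
Σw·x = 1·724 + 4·182 + 6·325 + 2·107 + 1·1164 = 4780, so x̄ = 4780/14 ≈ 341.43.
Σw·y = 1·253 + 4·568 + 6·540 + 2·188 + 1·523 = 6664, so ȳ = 6664/14 ≈ 476.00.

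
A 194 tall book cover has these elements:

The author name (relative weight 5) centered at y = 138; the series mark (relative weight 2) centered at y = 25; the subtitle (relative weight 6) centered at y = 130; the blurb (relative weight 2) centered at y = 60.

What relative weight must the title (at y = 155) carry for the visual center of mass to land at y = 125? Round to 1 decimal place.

Existing Σw = 15 (5 + 2 + 6 + 2); existing moment 5·138 + 2·25 + 6·130 + 2·60 = 1640.
Balance at y = 125 requires (1640 + w·155) / (15 + w) = 125.
Solving: w = (125·15 − 1640) / (155 − 125) = 235 / 30 ≈ 7.83.

w ≈ 7.8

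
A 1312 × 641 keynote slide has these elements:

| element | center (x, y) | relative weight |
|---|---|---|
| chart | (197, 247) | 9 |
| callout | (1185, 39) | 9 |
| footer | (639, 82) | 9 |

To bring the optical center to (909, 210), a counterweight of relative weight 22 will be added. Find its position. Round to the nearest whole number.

After adding the counterweight, total weight = 9 + 9 + 9 + 22 = 49.
Along x: (18189 + 22·x) / 49 = 909 (existing moment 9·197 + 9·1185 + 9·639 = 18189) ⇒ x = (44541 − 18189) / 22 ≈ 1197.82.
Along y: (3312 + 22·y) / 49 = 210 (existing moment 9·247 + 9·39 + 9·82 = 3312) ⇒ y = (10290 − 3312) / 22 ≈ 317.18.

(1198, 317)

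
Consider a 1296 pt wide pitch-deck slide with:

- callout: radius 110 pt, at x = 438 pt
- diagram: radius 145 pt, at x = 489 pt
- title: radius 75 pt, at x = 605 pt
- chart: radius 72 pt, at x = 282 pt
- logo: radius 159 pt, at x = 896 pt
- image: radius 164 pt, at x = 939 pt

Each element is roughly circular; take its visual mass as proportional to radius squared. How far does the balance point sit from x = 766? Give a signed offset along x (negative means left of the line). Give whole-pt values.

r² weights: callout 110² = 12100, diagram 145² = 21025, title 75² = 5625, chart 72² = 5184, logo 159² = 25281, image 164² = 26896. Total = 96111.
Σw·x = 12100·438 + 21025·489 + 5625·605 + 5184·282 + 25281·896 + 26896·939 = 68353158, so x̄ = 68353158/96111 ≈ 711.19.
Difference: 711.19 − 766 ≈ -54.81.

≈ -55 pt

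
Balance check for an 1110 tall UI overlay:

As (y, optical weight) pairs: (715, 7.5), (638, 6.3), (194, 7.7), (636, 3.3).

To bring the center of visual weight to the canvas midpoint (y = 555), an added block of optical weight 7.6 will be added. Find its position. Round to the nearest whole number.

y ≈ 659

With the added block, Σw becomes 7.5 + 6.3 + 7.7 + 3.3 + 7.6 = 32.4.
Along y: (12974.5 + 7.6·y) / 32.4 = 555 (existing moment 7.5·715 + 6.3·638 + 7.7·194 + 3.3·636 = 12974.5) ⇒ y = (17982.0 − 12974.5) / 7.6 ≈ 658.88.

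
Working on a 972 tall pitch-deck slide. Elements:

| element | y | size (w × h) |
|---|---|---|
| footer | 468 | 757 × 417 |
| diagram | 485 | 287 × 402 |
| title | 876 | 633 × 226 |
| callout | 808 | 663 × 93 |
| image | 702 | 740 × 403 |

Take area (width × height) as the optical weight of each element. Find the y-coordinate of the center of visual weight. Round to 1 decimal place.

Areas: footer 757·417 = 315669, diagram 287·402 = 115374, title 633·226 = 143058, callout 663·93 = 61659, image 740·403 = 298220. Total weight = 933980.
y: (315669·468 + 115374·485 + 143058·876 + 61659·808 + 298220·702) / 933980 = 588179202 / 933980 ≈ 629.76

y ≈ 629.8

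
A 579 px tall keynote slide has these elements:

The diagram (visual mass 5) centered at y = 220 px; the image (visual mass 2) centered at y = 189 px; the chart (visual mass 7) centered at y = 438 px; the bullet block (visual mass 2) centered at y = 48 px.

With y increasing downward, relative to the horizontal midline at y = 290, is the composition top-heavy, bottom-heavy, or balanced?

Weights sum to 5 + 2 + 7 + 2 = 16.
Σw·y = 5·220 + 2·189 + 7·438 + 2·48 = 4640, so ȳ = 4640/16 ≈ 290.00.
The centroid 290.00 matches the midline at 290, so the layout is balanced.

balanced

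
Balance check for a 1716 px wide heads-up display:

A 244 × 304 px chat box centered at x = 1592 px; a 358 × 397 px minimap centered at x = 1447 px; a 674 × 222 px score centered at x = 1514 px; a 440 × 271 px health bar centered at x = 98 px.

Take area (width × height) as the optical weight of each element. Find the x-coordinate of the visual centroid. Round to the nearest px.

x ≈ 1158

Taking area as weight: chat box 244·304 = 74176, minimap 358·397 = 142126, score 674·222 = 149628, health bar 440·271 = 119240. Sum 485170.
x: (74176·1592 + 142126·1447 + 149628·1514 + 119240·98) / 485170 = 561966826 / 485170 ≈ 1158.29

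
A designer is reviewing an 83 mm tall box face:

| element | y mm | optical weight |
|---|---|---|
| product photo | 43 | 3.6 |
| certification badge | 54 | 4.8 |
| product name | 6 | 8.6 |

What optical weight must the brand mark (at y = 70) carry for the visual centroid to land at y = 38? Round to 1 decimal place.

Known weights sum to 3.6 + 4.8 + 8.6 = 17.0; their moment is 3.6·43 + 4.8·54 + 8.6·6 = 465.6.
Balance at y = 38 requires (465.6 + w·70) / (17.0 + w) = 38.
Solving: w = (38·17.0 − 465.6) / (70 − 38) = 180.4 / 32 ≈ 5.64.

w ≈ 5.6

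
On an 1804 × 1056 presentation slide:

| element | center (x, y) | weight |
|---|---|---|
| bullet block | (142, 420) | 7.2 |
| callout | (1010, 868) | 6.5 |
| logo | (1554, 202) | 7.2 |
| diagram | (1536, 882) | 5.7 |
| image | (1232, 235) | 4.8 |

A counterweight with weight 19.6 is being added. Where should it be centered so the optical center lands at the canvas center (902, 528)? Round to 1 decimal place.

New total weight: (7.2 + 6.5 + 7.2 + 5.7 + 4.8) + 19.6 = 51.0.
x: need Σw·x = 51.0·902 = 46002.0. Existing = 7.2·142 + 6.5·1010 + 7.2·1554 + 5.7·1536 + 4.8·1232 = 33445.0. Remainder 12557.0 / 19.6 ≈ 640.66.
y: need Σw·y = 51.0·528 = 26928.0. Existing = 7.2·420 + 6.5·868 + 7.2·202 + 5.7·882 + 4.8·235 = 16275.8. Remainder 10652.2 / 19.6 ≈ 543.48.

(640.7, 543.5)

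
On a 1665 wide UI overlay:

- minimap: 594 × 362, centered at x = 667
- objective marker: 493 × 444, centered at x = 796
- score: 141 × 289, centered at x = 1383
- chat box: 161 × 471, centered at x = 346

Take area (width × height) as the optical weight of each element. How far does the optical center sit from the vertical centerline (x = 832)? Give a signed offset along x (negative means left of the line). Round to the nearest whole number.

≈ -105

Areas: minimap 594·362 = 215028, objective marker 493·444 = 218892, score 141·289 = 40749, chat box 161·471 = 75831. Total weight = 550500.
x: (215028·667 + 218892·796 + 40749·1383 + 75831·346) / 550500 = 400255101 / 550500 ≈ 727.08
Against x = 832, that's 727.08 − 832 = -104.92.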